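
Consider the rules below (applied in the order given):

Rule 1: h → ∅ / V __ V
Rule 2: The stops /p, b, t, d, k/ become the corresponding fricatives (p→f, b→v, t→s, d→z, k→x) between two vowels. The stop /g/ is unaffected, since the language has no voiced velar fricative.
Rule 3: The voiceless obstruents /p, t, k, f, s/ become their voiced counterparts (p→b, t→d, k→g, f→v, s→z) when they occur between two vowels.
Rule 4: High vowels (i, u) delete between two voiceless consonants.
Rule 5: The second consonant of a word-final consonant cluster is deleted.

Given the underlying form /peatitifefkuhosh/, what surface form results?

peazizivefkuos

Rule 1 (intervocalic h-deletion): /h/ occurs between vowels /u/ and /o/, so it deletes. /peatitifefkuhosh/ → peatitifefkuosh.
Rule 2 (intervocalic spirantization): /t/ is a stop between vowels /a/ and /i/, so it spirantizes to the fricative [s]. /t/ is a stop between vowels /i/ and /i/, so it spirantizes to the fricative [s]. /peatitifefkuosh/ → peasisifefkuosh.
Rule 3 (intervocalic voicing): /s/ is a voiceless obstruent between vowels /a/ and /i/, so it voices to [z]. /s/ is a voiceless obstruent between vowels /i/ and /i/, so it voices to [z]. /f/ is a voiceless obstruent between vowels /i/ and /e/, so it voices to [v]. /peasisifefkuosh/ → peazizivefkuosh.
Rule 4 (high vowel syncope): no segment meets the environment; /peazizivefkuosh/ is unchanged.
Rule 5 (final cluster simplification): /h/ is the second consonant of a word-final cluster /sh/, so it deletes. /peazizivefkuosh/ → peazizivefkuos.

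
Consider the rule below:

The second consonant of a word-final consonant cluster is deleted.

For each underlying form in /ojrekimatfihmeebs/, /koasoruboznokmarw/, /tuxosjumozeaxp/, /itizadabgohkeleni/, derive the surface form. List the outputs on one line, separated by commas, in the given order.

ojrekimatfihmeeb, koasoruboznokmar, tuxosjumozeax, itizadabgohkeleni

/ojrekimatfihmeebs/: /s/ is the second consonant of a word-final cluster /bs/, so it deletes. → [ojrekimatfihmeeb].
/koasoruboznokmarw/: /w/ is the second consonant of a word-final cluster /rw/, so it deletes. → [koasoruboznokmar].
/tuxosjumozeaxp/: /p/ is the second consonant of a word-final cluster /xp/, so it deletes. → [tuxosjumozeax].
/itizadabgohkeleni/: the rule's environment is not met; surfaces unchanged as [itizadabgohkeleni].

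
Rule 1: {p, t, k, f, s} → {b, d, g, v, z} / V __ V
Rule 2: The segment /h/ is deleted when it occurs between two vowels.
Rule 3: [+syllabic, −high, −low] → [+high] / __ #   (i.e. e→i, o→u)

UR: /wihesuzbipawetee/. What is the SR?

Rule 1 (intervocalic voicing): /s/ is a voiceless obstruent between vowels /e/ and /u/, so it voices to [z]. /p/ is a voiceless obstruent between vowels /i/ and /a/, so it voices to [b]. /t/ is a voiceless obstruent between vowels /e/ and /e/, so it voices to [d]. /wihesuzbipawetee/ → wihezuzbibawedee.
Rule 2 (intervocalic h-deletion): /h/ occurs between vowels /i/ and /e/, so it deletes. /wihezuzbibawedee/ → wiezuzbibawedee.
Rule 3 (final vowel raising): /e/ is a mid vowel in word-final position, so it raises to [i]. /wiezuzbibawedee/ → wiezuzbibawedei.

wiezuzbibawedei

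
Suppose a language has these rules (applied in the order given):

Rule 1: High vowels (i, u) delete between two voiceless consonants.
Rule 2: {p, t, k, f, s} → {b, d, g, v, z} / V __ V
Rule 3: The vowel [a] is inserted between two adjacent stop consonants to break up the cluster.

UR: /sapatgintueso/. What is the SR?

Rule 1 (high vowel syncope): no segment meets the environment; /sapatgintueso/ is unchanged.
Rule 2 (intervocalic voicing): /p/ is a voiceless obstruent between vowels /a/ and /a/, so it voices to [b]. /s/ is a voiceless obstruent between vowels /e/ and /o/, so it voices to [z]. /sapatgintueso/ → sabatgintuezo.
Rule 3 (stop-cluster a-epenthesis): /t/ and /g/ form a stop–stop cluster, so [a] is inserted between them. /sabatgintuezo/ → sabatagintuezo.

sabatagintuezo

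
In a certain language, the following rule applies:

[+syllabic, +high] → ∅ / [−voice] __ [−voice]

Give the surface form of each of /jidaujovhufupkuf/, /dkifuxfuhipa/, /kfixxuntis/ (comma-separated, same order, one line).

/jidaujovhufupkuf/: /u/ is a high vowel flanked by voiceless consonants /h/ and /f/, so it deletes. /u/ is a high vowel flanked by voiceless consonants /f/ and /p/, so it deletes. /u/ is a high vowel flanked by voiceless consonants /k/ and /f/, so it deletes. → [jidaujovhfpkf].
/dkifuxfuhipa/: /i/ is a high vowel flanked by voiceless consonants /k/ and /f/, so it deletes. /u/ is a high vowel flanked by voiceless consonants /f/ and /x/, so it deletes. /u/ is a high vowel flanked by voiceless consonants /f/ and /h/, so it deletes. /i/ is a high vowel flanked by voiceless consonants /h/ and /p/, so it deletes. → [dkfxfhpa].
/kfixxuntis/: /i/ is a high vowel flanked by voiceless consonants /f/ and /x/, so it deletes. /i/ is a high vowel flanked by voiceless consonants /t/ and /s/, so it deletes. → [kfxxunts].

jidaujovhfpkf, dkfxfhpa, kfxxunts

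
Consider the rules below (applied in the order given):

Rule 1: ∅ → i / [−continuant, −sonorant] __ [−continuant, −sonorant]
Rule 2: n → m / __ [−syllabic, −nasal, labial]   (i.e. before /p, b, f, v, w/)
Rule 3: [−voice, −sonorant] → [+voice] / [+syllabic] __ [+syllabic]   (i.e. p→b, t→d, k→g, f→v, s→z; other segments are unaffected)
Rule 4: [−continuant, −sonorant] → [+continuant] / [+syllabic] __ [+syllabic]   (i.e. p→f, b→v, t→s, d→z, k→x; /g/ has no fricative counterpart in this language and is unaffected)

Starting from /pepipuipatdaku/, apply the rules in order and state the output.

pevivuivazizagu

Rule 1 (stop-cluster i-epenthesis): /t/ and /d/ form a stop–stop cluster, so [i] is inserted between them. /pepipuipatdaku/ → pepipuipatidaku.
Rule 2 (nasal place assimilation): no segment meets the environment; /pepipuipatidaku/ is unchanged.
Rule 3 (intervocalic voicing): /p/ is a voiceless obstruent between vowels /e/ and /i/, so it voices to [b]. /p/ is a voiceless obstruent between vowels /i/ and /u/, so it voices to [b]. /p/ is a voiceless obstruent between vowels /i/ and /a/, so it voices to [b]. /t/ is a voiceless obstruent between vowels /a/ and /i/, so it voices to [d]. /k/ is a voiceless obstruent between vowels /a/ and /u/, so it voices to [g]. /pepipuipatidaku/ → pebibuibadidagu.
Rule 4 (intervocalic spirantization): /b/ is a stop between vowels /e/ and /i/, so it spirantizes to the fricative [v]. /b/ is a stop between vowels /i/ and /u/, so it spirantizes to the fricative [v]. /b/ is a stop between vowels /i/ and /a/, so it spirantizes to the fricative [v]. /d/ is a stop between vowels /a/ and /i/, so it spirantizes to the fricative [z]. /d/ is a stop between vowels /i/ and /a/, so it spirantizes to the fricative [z]. /pebibuibadidagu/ → pevivuivazizagu.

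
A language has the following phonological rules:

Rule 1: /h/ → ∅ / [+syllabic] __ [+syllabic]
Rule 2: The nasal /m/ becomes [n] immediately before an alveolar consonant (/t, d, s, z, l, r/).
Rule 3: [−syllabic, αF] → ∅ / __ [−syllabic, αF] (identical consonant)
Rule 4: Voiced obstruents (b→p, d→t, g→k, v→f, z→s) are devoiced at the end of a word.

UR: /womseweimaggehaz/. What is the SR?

Rule 1 (intervocalic h-deletion): /h/ occurs between vowels /e/ and /a/, so it deletes. /womseweimaggehaz/ → womseweimaggeaz.
Rule 2 (nasal place assimilation): /m/ precedes the alveolar consonant /s/, so it assimilates in place to [n]. /womseweimaggeaz/ → wonseweimaggeaz.
Rule 3 (degemination): /gg/ is a geminate; the first /g/ deletes. /wonseweimaggeaz/ → wonseweimageaz.
Rule 4 (final devoicing): /z/ is a voiced obstruent in word-final position, so it devoices to [s]. /wonseweimageaz/ → wonseweimageas.

wonseweimageas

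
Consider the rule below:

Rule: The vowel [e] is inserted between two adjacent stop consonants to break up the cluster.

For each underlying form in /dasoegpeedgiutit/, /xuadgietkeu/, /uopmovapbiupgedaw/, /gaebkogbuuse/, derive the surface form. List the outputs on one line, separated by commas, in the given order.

/dasoegpeedgiutit/: /g/ and /p/ form a stop–stop cluster, so [e] is inserted between them. /d/ and /g/ form a stop–stop cluster, so [e] is inserted between them. → [dasoegepeedegiutit].
/xuadgietkeu/: /d/ and /g/ form a stop–stop cluster, so [e] is inserted between them. /t/ and /k/ form a stop–stop cluster, so [e] is inserted between them. → [xuadegietekeu].
/uopmovapbiupgedaw/: /p/ and /b/ form a stop–stop cluster, so [e] is inserted between them. /p/ and /g/ form a stop–stop cluster, so [e] is inserted between them. → [uopmovapebiupegedaw].
/gaebkogbuuse/: /b/ and /k/ form a stop–stop cluster, so [e] is inserted between them. /g/ and /b/ form a stop–stop cluster, so [e] is inserted between them. → [gaebekogebuuse].

dasoegepeedegiutit, xuadegietekeu, uopmovapebiupegedaw, gaebekogebuuse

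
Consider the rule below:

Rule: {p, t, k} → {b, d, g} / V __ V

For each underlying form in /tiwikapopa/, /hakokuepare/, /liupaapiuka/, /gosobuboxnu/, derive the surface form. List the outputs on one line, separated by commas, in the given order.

tiwigaboba, hagoguebare, liubaabiuga, gosobuboxnu

/tiwikapopa/: /k/ is a voiceless stop between vowels /i/ and /a/, so it voices to [g]. /p/ is a voiceless stop between vowels /a/ and /o/, so it voices to [b]. /p/ is a voiceless stop between vowels /o/ and /a/, so it voices to [b]. → [tiwigaboba].
/hakokuepare/: /k/ is a voiceless stop between vowels /a/ and /o/, so it voices to [g]. /k/ is a voiceless stop between vowels /o/ and /u/, so it voices to [g]. /p/ is a voiceless stop between vowels /e/ and /a/, so it voices to [b]. → [hagoguebare].
/liupaapiuka/: /p/ is a voiceless stop between vowels /u/ and /a/, so it voices to [b]. /p/ is a voiceless stop between vowels /a/ and /i/, so it voices to [b]. /k/ is a voiceless stop between vowels /u/ and /a/, so it voices to [g]. → [liubaabiuga].
/gosobuboxnu/: the rule's environment is not met; surfaces unchanged as [gosobuboxnu].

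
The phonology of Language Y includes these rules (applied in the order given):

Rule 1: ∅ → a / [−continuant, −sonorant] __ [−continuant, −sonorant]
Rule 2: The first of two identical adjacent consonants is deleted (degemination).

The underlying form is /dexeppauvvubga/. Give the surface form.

Rule 1 (stop-cluster a-epenthesis): /p/ and /p/ form a stop–stop cluster, so [a] is inserted between them. /b/ and /g/ form a stop–stop cluster, so [a] is inserted between them. /dexeppauvvubga/ → dexepapauvvubaga.
Rule 2 (degemination): /vv/ is a geminate; the first /v/ deletes. /dexepapauvvubaga/ → dexepapauvubaga.

dexepapauvubaga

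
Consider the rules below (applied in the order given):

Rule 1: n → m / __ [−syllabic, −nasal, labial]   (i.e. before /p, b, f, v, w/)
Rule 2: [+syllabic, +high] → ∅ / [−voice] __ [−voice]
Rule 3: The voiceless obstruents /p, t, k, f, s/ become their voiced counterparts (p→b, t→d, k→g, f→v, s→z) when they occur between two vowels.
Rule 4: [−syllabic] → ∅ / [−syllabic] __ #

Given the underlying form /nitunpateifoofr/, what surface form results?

Rule 1 (nasal place assimilation): /n/ precedes the labial consonant /p/, so it assimilates in place to [m]. /nitunpateifoofr/ → nitumpateifoofr.
Rule 2 (high vowel syncope): no segment meets the environment; /nitumpateifoofr/ is unchanged.
Rule 3 (intervocalic voicing): /t/ is a voiceless obstruent between vowels /i/ and /u/, so it voices to [d]. /t/ is a voiceless obstruent between vowels /a/ and /e/, so it voices to [d]. /f/ is a voiceless obstruent between vowels /i/ and /o/, so it voices to [v]. /nitumpateifoofr/ → nidumpadeivoofr.
Rule 4 (final cluster simplification): /r/ is the second consonant of a word-final cluster /fr/, so it deletes. /nidumpadeivoofr/ → nidumpadeivoof.

nidumpadeivoof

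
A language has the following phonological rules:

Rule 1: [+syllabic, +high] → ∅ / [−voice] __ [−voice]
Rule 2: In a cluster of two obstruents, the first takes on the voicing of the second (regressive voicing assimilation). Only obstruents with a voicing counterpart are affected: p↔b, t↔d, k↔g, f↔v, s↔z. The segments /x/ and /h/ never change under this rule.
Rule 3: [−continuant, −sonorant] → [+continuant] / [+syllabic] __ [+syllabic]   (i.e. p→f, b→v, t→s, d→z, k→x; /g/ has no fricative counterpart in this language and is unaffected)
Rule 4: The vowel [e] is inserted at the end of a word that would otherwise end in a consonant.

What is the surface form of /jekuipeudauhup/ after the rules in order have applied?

jexuifeuzauhpe

Rule 1 (high vowel syncope): /u/ is a high vowel flanked by voiceless consonants /h/ and /p/, so it deletes. /jekuipeudauhup/ → jekuipeudauhp.
Rule 2 (regressive voicing assimilation): no segment meets the environment; /jekuipeudauhp/ is unchanged.
Rule 3 (intervocalic spirantization): /k/ is a stop between vowels /e/ and /u/, so it spirantizes to the fricative [x]. /p/ is a stop between vowels /i/ and /e/, so it spirantizes to the fricative [f]. /d/ is a stop between vowels /u/ and /a/, so it spirantizes to the fricative [z]. /jekuipeudauhp/ → jexuifeuzauhp.
Rule 4 (final e-epenthesis): the form ends in the consonant /p/, so [e] is inserted word-finally. /jexuifeuzauhp/ → jexuifeuzauhpe.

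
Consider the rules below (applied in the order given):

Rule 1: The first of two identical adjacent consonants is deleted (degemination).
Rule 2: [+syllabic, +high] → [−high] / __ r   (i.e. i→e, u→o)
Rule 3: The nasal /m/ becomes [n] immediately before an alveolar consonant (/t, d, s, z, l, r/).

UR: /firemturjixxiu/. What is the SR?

ferentorjixiu

Rule 1 (degemination): /xx/ is a geminate; the first /x/ deletes. /firemturjixxiu/ → firemturjixiu.
Rule 2 (pre-rhotic lowering): /i/ is a high vowel immediately before /r/, so it lowers to [e]. /u/ is a high vowel immediately before /r/, so it lowers to [o]. /firemturjixiu/ → feremtorjixiu.
Rule 3 (nasal place assimilation): /m/ precedes the alveolar consonant /t/, so it assimilates in place to [n]. /feremtorjixiu/ → ferentorjixiu.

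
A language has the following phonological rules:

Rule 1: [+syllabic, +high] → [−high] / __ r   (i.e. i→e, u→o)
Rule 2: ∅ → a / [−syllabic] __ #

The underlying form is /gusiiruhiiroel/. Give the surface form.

gusieruhieroela

Rule 1 (pre-rhotic lowering): /i/ is a high vowel immediately before /r/, so it lowers to [e]. /i/ is a high vowel immediately before /r/, so it lowers to [e]. /gusiiruhiiroel/ → gusieruhieroel.
Rule 2 (final a-epenthesis): the form ends in the consonant /l/, so [a] is inserted word-finally. /gusieruhieroel/ → gusieruhieroela.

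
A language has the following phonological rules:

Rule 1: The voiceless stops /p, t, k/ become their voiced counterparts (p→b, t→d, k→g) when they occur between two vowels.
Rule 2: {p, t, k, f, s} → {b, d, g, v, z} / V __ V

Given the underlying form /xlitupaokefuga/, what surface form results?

Rule 1 (intervocalic voicing): /t/ is a voiceless stop between vowels /i/ and /u/, so it voices to [d]. /p/ is a voiceless stop between vowels /u/ and /a/, so it voices to [b]. /k/ is a voiceless stop between vowels /o/ and /e/, so it voices to [g]. /xlitupaokefuga/ → xlidubaogefuga.
Rule 2 (intervocalic voicing): /f/ is a voiceless obstruent between vowels /e/ and /u/, so it voices to [v]. /xlidubaogefuga/ → xlidubaogevuga.

xlidubaogevuga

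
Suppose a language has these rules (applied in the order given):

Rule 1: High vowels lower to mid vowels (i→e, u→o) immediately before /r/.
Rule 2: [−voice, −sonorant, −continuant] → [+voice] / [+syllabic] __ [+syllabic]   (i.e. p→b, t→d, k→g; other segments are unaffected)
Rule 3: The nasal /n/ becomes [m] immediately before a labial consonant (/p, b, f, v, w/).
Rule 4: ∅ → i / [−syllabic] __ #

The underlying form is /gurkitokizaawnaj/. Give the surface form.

gorkidogizaawnaji

Rule 1 (pre-rhotic lowering): /u/ is a high vowel immediately before /r/, so it lowers to [o]. /gurkitokizaawnaj/ → gorkitokizaawnaj.
Rule 2 (intervocalic voicing): /t/ is a voiceless stop between vowels /i/ and /o/, so it voices to [d]. /k/ is a voiceless stop between vowels /o/ and /i/, so it voices to [g]. /gorkitokizaawnaj/ → gorkidogizaawnaj.
Rule 3 (nasal place assimilation): no segment meets the environment; /gorkidogizaawnaj/ is unchanged.
Rule 4 (final i-epenthesis): the form ends in the consonant /j/, so [i] is inserted word-finally. /gorkidogizaawnaj/ → gorkidogizaawnaji.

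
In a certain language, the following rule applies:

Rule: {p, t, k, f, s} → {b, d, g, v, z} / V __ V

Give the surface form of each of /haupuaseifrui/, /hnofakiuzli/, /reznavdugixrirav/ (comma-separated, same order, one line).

haubuazeifrui, hnovagiuzli, reznavdugixrirav

/haupuaseifrui/: /p/ is a voiceless obstruent between vowels /u/ and /u/, so it voices to [b]. /s/ is a voiceless obstruent between vowels /a/ and /e/, so it voices to [z]. → [haubuazeifrui].
/hnofakiuzli/: /f/ is a voiceless obstruent between vowels /o/ and /a/, so it voices to [v]. /k/ is a voiceless obstruent between vowels /a/ and /i/, so it voices to [g]. → [hnovagiuzli].
/reznavdugixrirav/: the rule's environment is not met; surfaces unchanged as [reznavdugixrirav].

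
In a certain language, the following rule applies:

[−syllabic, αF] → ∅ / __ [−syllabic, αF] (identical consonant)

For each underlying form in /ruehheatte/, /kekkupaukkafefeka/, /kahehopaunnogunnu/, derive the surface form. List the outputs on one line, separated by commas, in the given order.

rueheate, kekupaukafefeka, kahehopaunogunu

/ruehheatte/: /hh/ is a geminate; the first /h/ deletes. /tt/ is a geminate; the first /t/ deletes. → [rueheate].
/kekkupaukkafefeka/: /kk/ is a geminate; the first /k/ deletes. /kk/ is a geminate; the first /k/ deletes. → [kekupaukafefeka].
/kahehopaunnogunnu/: /nn/ is a geminate; the first /n/ deletes. /nn/ is a geminate; the first /n/ deletes. → [kahehopaunogunu].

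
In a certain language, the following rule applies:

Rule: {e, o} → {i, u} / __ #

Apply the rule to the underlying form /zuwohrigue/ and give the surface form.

/e/ is a mid vowel in word-final position, so it raises to [i].
The other instance of /o/ does not occur in the required environment and remains unchanged.
Surface form: [zuwohrigui].

zuwohrigui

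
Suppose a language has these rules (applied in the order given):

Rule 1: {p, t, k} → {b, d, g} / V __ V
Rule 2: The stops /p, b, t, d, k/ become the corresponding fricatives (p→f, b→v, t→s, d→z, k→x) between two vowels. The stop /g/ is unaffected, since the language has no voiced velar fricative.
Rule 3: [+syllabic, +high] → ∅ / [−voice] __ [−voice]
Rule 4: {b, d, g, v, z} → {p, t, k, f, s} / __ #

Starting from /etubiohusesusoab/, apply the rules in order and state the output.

Rule 1 (intervocalic voicing): /t/ is a voiceless stop between vowels /e/ and /u/, so it voices to [d]. /etubiohusesusoab/ → edubiohusesusoab.
Rule 2 (intervocalic spirantization): /d/ is a stop between vowels /e/ and /u/, so it spirantizes to the fricative [z]. /b/ is a stop between vowels /u/ and /i/, so it spirantizes to the fricative [v]. /edubiohusesusoab/ → ezuviohusesusoab.
Rule 3 (high vowel syncope): /u/ is a high vowel flanked by voiceless consonants /h/ and /s/, so it deletes. /u/ is a high vowel flanked by voiceless consonants /s/ and /s/, so it deletes. /ezuviohusesusoab/ → ezuviohsessoab.
Rule 4 (final devoicing): /b/ is a voiced obstruent in word-final position, so it devoices to [p]. /ezuviohsessoab/ → ezuviohsessoap.

ezuviohsessoap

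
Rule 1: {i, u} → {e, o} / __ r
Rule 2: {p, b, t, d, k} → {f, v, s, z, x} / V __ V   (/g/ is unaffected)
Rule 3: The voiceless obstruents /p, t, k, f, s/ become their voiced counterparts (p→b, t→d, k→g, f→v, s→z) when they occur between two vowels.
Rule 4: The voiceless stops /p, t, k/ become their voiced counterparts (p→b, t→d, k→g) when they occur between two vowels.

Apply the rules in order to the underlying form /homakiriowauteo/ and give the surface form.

Rule 1 (pre-rhotic lowering): /i/ is a high vowel immediately before /r/, so it lowers to [e]. /homakiriowauteo/ → homakeriowauteo.
Rule 2 (intervocalic spirantization): /k/ is a stop between vowels /a/ and /e/, so it spirantizes to the fricative [x]. /t/ is a stop between vowels /u/ and /e/, so it spirantizes to the fricative [s]. /homakeriowauteo/ → homaxeriowauseo.
Rule 3 (intervocalic voicing): /s/ is a voiceless obstruent between vowels /u/ and /e/, so it voices to [z]. /homaxeriowauseo/ → homaxeriowauzeo.
Rule 4 (intervocalic voicing): no segment meets the environment; /homaxeriowauzeo/ is unchanged.

homaxeriowauzeo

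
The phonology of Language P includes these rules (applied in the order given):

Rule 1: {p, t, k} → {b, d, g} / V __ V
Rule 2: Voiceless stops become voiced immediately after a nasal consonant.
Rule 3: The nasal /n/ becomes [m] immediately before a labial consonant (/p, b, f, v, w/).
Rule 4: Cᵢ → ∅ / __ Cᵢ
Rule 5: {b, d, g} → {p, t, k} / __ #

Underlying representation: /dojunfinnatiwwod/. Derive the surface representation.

Rule 1 (intervocalic voicing): /t/ is a voiceless stop between vowels /a/ and /i/, so it voices to [d]. /dojunfinnatiwwod/ → dojunfinnadiwwod.
Rule 2 (post-nasal voicing): no segment meets the environment; /dojunfinnadiwwod/ is unchanged.
Rule 3 (nasal place assimilation): /n/ precedes the labial consonant /f/, so it assimilates in place to [m]. /dojunfinnadiwwod/ → dojumfinnadiwwod.
Rule 4 (degemination): /nn/ is a geminate; the first /n/ deletes. /ww/ is a geminate; the first /w/ deletes. /dojumfinnadiwwod/ → dojumfinadiwod.
Rule 5 (final devoicing): /d/ is a voiced stop in word-final position, so it devoices to [t]. /dojumfinadiwod/ → dojumfinadiwot.

dojumfinadiwot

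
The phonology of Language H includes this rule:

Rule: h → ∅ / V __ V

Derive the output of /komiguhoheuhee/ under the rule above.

komiguoeuee

/h/ occurs between vowels /u/ and /o/, so it deletes.
/h/ occurs between vowels /o/ and /e/, so it deletes.
/h/ occurs between vowels /u/ and /e/, so it deletes.
Surface form: [komiguoeuee].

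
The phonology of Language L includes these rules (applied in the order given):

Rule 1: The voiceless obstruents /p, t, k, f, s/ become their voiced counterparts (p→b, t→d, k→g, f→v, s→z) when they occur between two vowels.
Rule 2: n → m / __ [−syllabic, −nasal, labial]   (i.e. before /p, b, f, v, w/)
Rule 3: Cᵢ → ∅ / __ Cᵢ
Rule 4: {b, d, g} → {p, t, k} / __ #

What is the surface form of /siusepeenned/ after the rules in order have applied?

Rule 1 (intervocalic voicing): /s/ is a voiceless obstruent between vowels /u/ and /e/, so it voices to [z]. /p/ is a voiceless obstruent between vowels /e/ and /e/, so it voices to [b]. /siusepeenned/ → siuzebeenned.
Rule 2 (nasal place assimilation): no segment meets the environment; /siuzebeenned/ is unchanged.
Rule 3 (degemination): /nn/ is a geminate; the first /n/ deletes. /siuzebeenned/ → siuzebeened.
Rule 4 (final devoicing): /d/ is a voiced stop in word-final position, so it devoices to [t]. /siuzebeened/ → siuzebeenet.

siuzebeenet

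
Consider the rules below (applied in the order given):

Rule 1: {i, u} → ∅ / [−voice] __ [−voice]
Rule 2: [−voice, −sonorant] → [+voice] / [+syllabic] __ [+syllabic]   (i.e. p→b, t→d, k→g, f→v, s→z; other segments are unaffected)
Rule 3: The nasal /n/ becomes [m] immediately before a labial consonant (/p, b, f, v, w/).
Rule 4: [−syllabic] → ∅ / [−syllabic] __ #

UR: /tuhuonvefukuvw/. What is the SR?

thuomvefkuv

Rule 1 (high vowel syncope): /u/ is a high vowel flanked by voiceless consonants /t/ and /h/, so it deletes. /u/ is a high vowel flanked by voiceless consonants /f/ and /k/, so it deletes. /tuhuonvefukuvw/ → thuonvefkuvw.
Rule 2 (intervocalic voicing): no segment meets the environment; /thuonvefkuvw/ is unchanged.
Rule 3 (nasal place assimilation): /n/ precedes the labial consonant /v/, so it assimilates in place to [m]. /thuonvefkuvw/ → thuomvefkuvw.
Rule 4 (final cluster simplification): /w/ is the second consonant of a word-final cluster /vw/, so it deletes. /thuomvefkuvw/ → thuomvefkuv.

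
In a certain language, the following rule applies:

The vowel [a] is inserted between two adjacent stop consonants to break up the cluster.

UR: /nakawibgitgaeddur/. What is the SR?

/b/ and /g/ form a stop–stop cluster, so [a] is inserted between them.
/t/ and /g/ form a stop–stop cluster, so [a] is inserted between them.
/d/ and /d/ form a stop–stop cluster, so [a] is inserted between them.
Surface form: [nakawibagitagaedadur].

nakawibagitagaedadur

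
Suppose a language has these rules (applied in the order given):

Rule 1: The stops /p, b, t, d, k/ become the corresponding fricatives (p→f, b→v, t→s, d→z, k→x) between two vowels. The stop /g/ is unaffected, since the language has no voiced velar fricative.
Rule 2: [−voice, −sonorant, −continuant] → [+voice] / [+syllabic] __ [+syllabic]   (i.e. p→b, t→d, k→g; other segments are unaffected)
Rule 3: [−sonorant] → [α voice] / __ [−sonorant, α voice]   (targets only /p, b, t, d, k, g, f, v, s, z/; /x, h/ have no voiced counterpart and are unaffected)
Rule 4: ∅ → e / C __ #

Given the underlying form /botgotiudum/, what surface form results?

bodgosiuzume

Rule 1 (intervocalic spirantization): /t/ is a stop between vowels /o/ and /i/, so it spirantizes to the fricative [s]. /d/ is a stop between vowels /u/ and /u/, so it spirantizes to the fricative [z]. /botgotiudum/ → botgosiuzum.
Rule 2 (intervocalic voicing): no segment meets the environment; /botgosiuzum/ is unchanged.
Rule 3 (regressive voicing assimilation): /t/ precedes the voiced obstruent /g/, so it voices to [d] by assimilation. /botgosiuzum/ → bodgosiuzum.
Rule 4 (final e-epenthesis): the form ends in the consonant /m/, so [e] is inserted word-finally. /bodgosiuzum/ → bodgosiuzume.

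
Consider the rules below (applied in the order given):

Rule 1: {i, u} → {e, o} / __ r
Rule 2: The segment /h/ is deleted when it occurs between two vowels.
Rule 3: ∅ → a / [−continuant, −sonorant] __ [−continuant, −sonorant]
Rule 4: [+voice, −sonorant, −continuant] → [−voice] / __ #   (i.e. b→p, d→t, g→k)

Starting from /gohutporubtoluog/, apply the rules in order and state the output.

Rule 1 (pre-rhotic lowering): no segment meets the environment; /gohutporubtoluog/ is unchanged.
Rule 2 (intervocalic h-deletion): /h/ occurs between vowels /o/ and /u/, so it deletes. /gohutporubtoluog/ → goutporubtoluog.
Rule 3 (stop-cluster a-epenthesis): /t/ and /p/ form a stop–stop cluster, so [a] is inserted between them. /b/ and /t/ form a stop–stop cluster, so [a] is inserted between them. /goutporubtoluog/ → goutaporubatoluog.
Rule 4 (final devoicing): /g/ is a voiced stop in word-final position, so it devoices to [k]. /goutaporubatoluog/ → goutaporubatoluok.

goutaporubatoluok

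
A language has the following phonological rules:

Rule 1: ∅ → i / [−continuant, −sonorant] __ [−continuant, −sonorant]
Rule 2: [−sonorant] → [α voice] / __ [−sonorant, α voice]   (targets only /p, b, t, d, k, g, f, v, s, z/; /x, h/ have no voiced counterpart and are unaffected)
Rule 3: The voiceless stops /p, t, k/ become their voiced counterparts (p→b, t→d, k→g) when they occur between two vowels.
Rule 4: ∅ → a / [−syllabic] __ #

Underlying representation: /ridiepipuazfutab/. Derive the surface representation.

Rule 1 (stop-cluster i-epenthesis): no segment meets the environment; /ridiepipuazfutab/ is unchanged.
Rule 2 (regressive voicing assimilation): /z/ precedes the voiceless obstruent /f/, so it devoices to [s] by assimilation. /ridiepipuazfutab/ → ridiepipuasfutab.
Rule 3 (intervocalic voicing): /p/ is a voiceless stop between vowels /e/ and /i/, so it voices to [b]. /p/ is a voiceless stop between vowels /i/ and /u/, so it voices to [b]. /t/ is a voiceless stop between vowels /u/ and /a/, so it voices to [d]. /ridiepipuasfutab/ → ridiebibuasfudab.
Rule 4 (final a-epenthesis): the form ends in the consonant /b/, so [a] is inserted word-finally. /ridiebibuasfudab/ → ridiebibuasfudaba.

ridiebibuasfudaba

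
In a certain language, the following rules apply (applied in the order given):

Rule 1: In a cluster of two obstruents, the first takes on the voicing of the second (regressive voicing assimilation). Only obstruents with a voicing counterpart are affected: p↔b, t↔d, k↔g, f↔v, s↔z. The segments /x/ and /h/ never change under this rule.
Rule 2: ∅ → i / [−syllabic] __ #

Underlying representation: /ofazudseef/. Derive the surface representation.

Rule 1 (regressive voicing assimilation): /d/ precedes the voiceless obstruent /s/, so it devoices to [t] by assimilation. /ofazudseef/ → ofazutseef.
Rule 2 (final i-epenthesis): the form ends in the consonant /f/, so [i] is inserted word-finally. /ofazutseef/ → ofazutseefi.

ofazutseefi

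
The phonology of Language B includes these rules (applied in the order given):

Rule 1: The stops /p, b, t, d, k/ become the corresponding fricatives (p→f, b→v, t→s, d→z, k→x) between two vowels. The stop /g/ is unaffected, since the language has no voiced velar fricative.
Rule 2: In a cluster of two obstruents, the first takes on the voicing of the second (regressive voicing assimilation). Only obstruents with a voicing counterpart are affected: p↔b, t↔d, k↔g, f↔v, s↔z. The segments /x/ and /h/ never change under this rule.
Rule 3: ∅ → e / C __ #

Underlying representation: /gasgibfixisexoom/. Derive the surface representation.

Rule 1 (intervocalic spirantization): no segment meets the environment; /gasgibfixisexoom/ is unchanged.
Rule 2 (regressive voicing assimilation): /s/ precedes the voiced obstruent /g/, so it voices to [z] by assimilation. /b/ precedes the voiceless obstruent /f/, so it devoices to [p] by assimilation. /gasgibfixisexoom/ → gazgipfixisexoom.
Rule 3 (final e-epenthesis): the form ends in the consonant /m/, so [e] is inserted word-finally. /gazgipfixisexoom/ → gazgipfixisexoome.

gazgipfixisexoome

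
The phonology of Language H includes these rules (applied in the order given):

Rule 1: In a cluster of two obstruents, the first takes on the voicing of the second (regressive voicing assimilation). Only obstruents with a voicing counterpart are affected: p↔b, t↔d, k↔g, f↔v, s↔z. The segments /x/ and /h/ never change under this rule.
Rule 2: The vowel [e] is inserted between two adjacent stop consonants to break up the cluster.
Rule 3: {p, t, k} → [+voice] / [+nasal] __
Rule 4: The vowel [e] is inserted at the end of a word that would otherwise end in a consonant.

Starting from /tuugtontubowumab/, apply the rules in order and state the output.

Rule 1 (regressive voicing assimilation): /g/ precedes the voiceless obstruent /t/, so it devoices to [k] by assimilation. /tuugtontubowumab/ → tuuktontubowumab.
Rule 2 (stop-cluster e-epenthesis): /k/ and /t/ form a stop–stop cluster, so [e] is inserted between them. /tuuktontubowumab/ → tuuketontubowumab.
Rule 3 (post-nasal voicing): /t/ is a voiceless stop immediately after the nasal /n/, so it voices to [d]. /tuuketontubowumab/ → tuuketondubowumab.
Rule 4 (final e-epenthesis): the form ends in the consonant /b/, so [e] is inserted word-finally. /tuuketondubowumab/ → tuuketondubowumabe.

tuuketondubowumabe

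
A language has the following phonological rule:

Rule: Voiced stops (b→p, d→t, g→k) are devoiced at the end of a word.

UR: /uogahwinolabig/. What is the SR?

uogahwinolabik

Scanning /uogahwinolabig/: /g/ at position 3 is not in the conditioning environment; /b/ at position 12 is not in the conditioning environment; /g/ is a voiced stop in word-final position, so it devoices to [k].
Result: [uogahwinolabik].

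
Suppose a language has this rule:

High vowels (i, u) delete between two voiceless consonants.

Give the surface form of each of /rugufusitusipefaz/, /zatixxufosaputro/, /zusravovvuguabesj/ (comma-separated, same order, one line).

rugufstspefaz, zatxxfosaptro, zusravovvuguabesj

/rugufusitusipefaz/: /u/ is a high vowel flanked by voiceless consonants /f/ and /s/, so it deletes. /i/ is a high vowel flanked by voiceless consonants /s/ and /t/, so it deletes. /u/ is a high vowel flanked by voiceless consonants /t/ and /s/, so it deletes. /i/ is a high vowel flanked by voiceless consonants /s/ and /p/, so it deletes. → [rugufstspefaz].
/zatixxufosaputro/: /i/ is a high vowel flanked by voiceless consonants /t/ and /x/, so it deletes. /u/ is a high vowel flanked by voiceless consonants /x/ and /f/, so it deletes. /u/ is a high vowel flanked by voiceless consonants /p/ and /t/, so it deletes. → [zatxxfosaptro].
/zusravovvuguabesj/: the rule's environment is not met; surfaces unchanged as [zusravovvuguabesj].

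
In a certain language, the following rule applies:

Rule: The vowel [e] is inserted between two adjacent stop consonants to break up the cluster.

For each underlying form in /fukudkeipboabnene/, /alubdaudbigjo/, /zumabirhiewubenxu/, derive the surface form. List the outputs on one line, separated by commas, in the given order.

fukudekeipeboabnene, alubedaudebigjo, zumabirhiewubenxu

/fukudkeipboabnene/: /d/ and /k/ form a stop–stop cluster, so [e] is inserted between them. /p/ and /b/ form a stop–stop cluster, so [e] is inserted between them. → [fukudekeipeboabnene].
/alubdaudbigjo/: /b/ and /d/ form a stop–stop cluster, so [e] is inserted between them. /d/ and /b/ form a stop–stop cluster, so [e] is inserted between them. → [alubedaudebigjo].
/zumabirhiewubenxu/: the rule's environment is not met; surfaces unchanged as [zumabirhiewubenxu].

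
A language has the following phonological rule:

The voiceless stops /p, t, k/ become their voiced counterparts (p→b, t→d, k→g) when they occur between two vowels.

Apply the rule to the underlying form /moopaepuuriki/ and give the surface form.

moobaebuurigi

/p/ is a voiceless stop between vowels /o/ and /a/, so it voices to [b].
/p/ is a voiceless stop between vowels /e/ and /u/, so it voices to [b].
/k/ is a voiceless stop between vowels /i/ and /i/, so it voices to [g].
Surface form: [moobaebuurigi].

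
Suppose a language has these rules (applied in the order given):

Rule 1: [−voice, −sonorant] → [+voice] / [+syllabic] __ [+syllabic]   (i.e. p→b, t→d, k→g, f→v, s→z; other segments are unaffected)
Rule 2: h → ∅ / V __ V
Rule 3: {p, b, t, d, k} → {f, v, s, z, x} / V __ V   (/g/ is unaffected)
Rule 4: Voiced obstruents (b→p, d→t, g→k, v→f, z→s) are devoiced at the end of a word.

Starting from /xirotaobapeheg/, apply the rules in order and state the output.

Rule 1 (intervocalic voicing): /t/ is a voiceless obstruent between vowels /o/ and /a/, so it voices to [d]. /p/ is a voiceless obstruent between vowels /a/ and /e/, so it voices to [b]. /xirotaobapeheg/ → xirodaobabeheg.
Rule 2 (intervocalic h-deletion): /h/ occurs between vowels /e/ and /e/, so it deletes. /xirodaobabeheg/ → xirodaobabeeg.
Rule 3 (intervocalic spirantization): /d/ is a stop between vowels /o/ and /a/, so it spirantizes to the fricative [z]. /b/ is a stop between vowels /o/ and /a/, so it spirantizes to the fricative [v]. /b/ is a stop between vowels /a/ and /e/, so it spirantizes to the fricative [v]. /xirodaobabeeg/ → xirozaovaveeg.
Rule 4 (final devoicing): /g/ is a voiced obstruent in word-final position, so it devoices to [k]. /xirozaovaveeg/ → xirozaovaveek.

xirozaovaveek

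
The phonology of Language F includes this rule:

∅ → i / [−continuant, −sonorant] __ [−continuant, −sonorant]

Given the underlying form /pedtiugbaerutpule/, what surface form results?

peditiugibaerutipule

/d/ and /t/ form a stop–stop cluster, so [i] is inserted between them.
/g/ and /b/ form a stop–stop cluster, so [i] is inserted between them.
/t/ and /p/ form a stop–stop cluster, so [i] is inserted between them.
Surface form: [peditiugibaerutipule].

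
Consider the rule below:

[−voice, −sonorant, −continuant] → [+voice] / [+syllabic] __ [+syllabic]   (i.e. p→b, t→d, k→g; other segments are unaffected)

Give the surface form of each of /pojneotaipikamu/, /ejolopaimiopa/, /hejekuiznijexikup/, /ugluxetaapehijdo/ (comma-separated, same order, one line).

pojneodaibigamu, ejolobaimioba, hejeguiznijexigup, ugluxedaabehijdo

/pojneotaipikamu/: /t/ is a voiceless stop between vowels /o/ and /a/, so it voices to [d]. /p/ is a voiceless stop between vowels /i/ and /i/, so it voices to [b]. /k/ is a voiceless stop between vowels /i/ and /a/, so it voices to [g]. → [pojneodaibigamu].
/ejolopaimiopa/: /p/ is a voiceless stop between vowels /o/ and /a/, so it voices to [b]. /p/ is a voiceless stop between vowels /o/ and /a/, so it voices to [b]. → [ejolobaimioba].
/hejekuiznijexikup/: /k/ is a voiceless stop between vowels /e/ and /u/, so it voices to [g]. /k/ is a voiceless stop between vowels /i/ and /u/, so it voices to [g]. → [hejeguiznijexigup].
/ugluxetaapehijdo/: /t/ is a voiceless stop between vowels /e/ and /a/, so it voices to [d]. /p/ is a voiceless stop between vowels /a/ and /e/, so it voices to [b]. → [ugluxedaabehijdo].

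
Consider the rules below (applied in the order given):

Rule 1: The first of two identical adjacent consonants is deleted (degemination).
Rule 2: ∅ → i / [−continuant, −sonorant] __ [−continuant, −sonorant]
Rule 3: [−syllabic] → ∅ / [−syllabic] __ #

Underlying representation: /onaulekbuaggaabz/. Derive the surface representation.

Rule 1 (degemination): /gg/ is a geminate; the first /g/ deletes. /onaulekbuaggaabz/ → onaulekbuagaabz.
Rule 2 (stop-cluster i-epenthesis): /k/ and /b/ form a stop–stop cluster, so [i] is inserted between them. /onaulekbuagaabz/ → onaulekibuagaabz.
Rule 3 (final cluster simplification): /z/ is the second consonant of a word-final cluster /bz/, so it deletes. /onaulekibuagaabz/ → onaulekibuagaab.

onaulekibuagaab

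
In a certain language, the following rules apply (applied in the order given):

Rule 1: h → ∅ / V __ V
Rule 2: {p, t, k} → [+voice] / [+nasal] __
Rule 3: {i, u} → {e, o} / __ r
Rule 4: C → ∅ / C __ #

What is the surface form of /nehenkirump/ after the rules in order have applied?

Rule 1 (intervocalic h-deletion): /h/ occurs between vowels /e/ and /e/, so it deletes. /nehenkirump/ → neenkirump.
Rule 2 (post-nasal voicing): /k/ is a voiceless stop immediately after the nasal /n/, so it voices to [g]. /p/ is a voiceless stop immediately after the nasal /m/, so it voices to [b]. /neenkirump/ → neengirumb.
Rule 3 (pre-rhotic lowering): /i/ is a high vowel immediately before /r/, so it lowers to [e]. /neengirumb/ → neengerumb.
Rule 4 (final cluster simplification): /b/ is the second consonant of a word-final cluster /mb/, so it deletes. /neengerumb/ → neengerum.

neengerum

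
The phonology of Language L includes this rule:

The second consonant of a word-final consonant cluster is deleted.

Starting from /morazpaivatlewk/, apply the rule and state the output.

morazpaivatlew

/k/ is the second consonant of a word-final cluster /wk/, so it deletes.
The other instances of /m/, /r/, /z/, /p/, /v/, /t/, /l/, /w/ do not occur in the required environment and remain unchanged.
Surface form: [morazpaivatlew].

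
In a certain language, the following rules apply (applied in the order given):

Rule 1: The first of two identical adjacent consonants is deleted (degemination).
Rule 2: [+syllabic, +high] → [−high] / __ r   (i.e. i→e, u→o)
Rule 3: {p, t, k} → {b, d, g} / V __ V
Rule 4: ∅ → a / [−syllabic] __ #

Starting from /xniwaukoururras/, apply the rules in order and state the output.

Rule 1 (degemination): /rr/ is a geminate; the first /r/ deletes. /xniwaukoururras/ → xniwaukoururas.
Rule 2 (pre-rhotic lowering): /u/ is a high vowel immediately before /r/, so it lowers to [o]. /u/ is a high vowel immediately before /r/, so it lowers to [o]. /xniwaukoururas/ → xniwaukoororas.
Rule 3 (intervocalic voicing): /k/ is a voiceless stop between vowels /u/ and /o/, so it voices to [g]. /xniwaukoororas/ → xniwaugoororas.
Rule 4 (final a-epenthesis): the form ends in the consonant /s/, so [a] is inserted word-finally. /xniwaugoororas/ → xniwaugoororasa.

xniwaugoororasa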